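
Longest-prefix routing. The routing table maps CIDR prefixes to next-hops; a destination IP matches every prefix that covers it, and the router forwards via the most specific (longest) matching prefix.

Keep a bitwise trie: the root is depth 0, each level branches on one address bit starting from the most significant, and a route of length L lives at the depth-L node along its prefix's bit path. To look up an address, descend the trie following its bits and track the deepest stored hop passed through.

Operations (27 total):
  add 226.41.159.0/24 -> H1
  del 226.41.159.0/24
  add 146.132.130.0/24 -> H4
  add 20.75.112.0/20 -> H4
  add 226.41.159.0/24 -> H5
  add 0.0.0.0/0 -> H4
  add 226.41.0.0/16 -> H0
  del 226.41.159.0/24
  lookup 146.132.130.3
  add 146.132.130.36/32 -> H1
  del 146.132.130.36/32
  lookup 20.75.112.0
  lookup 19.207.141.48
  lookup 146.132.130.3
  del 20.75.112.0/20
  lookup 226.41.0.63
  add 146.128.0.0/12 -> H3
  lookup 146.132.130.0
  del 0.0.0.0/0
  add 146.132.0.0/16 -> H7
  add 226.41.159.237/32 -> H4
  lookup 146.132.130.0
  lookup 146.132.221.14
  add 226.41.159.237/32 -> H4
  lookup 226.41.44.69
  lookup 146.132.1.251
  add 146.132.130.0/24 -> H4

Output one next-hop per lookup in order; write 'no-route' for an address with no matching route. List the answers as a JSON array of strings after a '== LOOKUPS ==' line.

Trace:
  add 226.41.159.0/24 -> H1 at depth 24
  - 226.41.159.0/24 clear@24
  add 146.132.130.0/24 -> H4 at depth 24
  add 20.75.112.0/20 -> H4 at depth 20
  add 226.41.159.0/24 -> H5 at depth 24
  add 0.0.0.0/0 -> H4 at depth 0
  add 226.41.0.0/16 -> H0 at depth 16
  - 226.41.159.0/24 clear@24
  Q 146.132.130.3: descend 100100101000010010000010 ; hops seen [H4,H4] ; pick H4
  add 146.132.130.36/32 -> H1 at depth 32
  - 146.132.130.36/32 clear@32
  Q 20.75.112.0: descend 00010100010010110111 ; hops seen [H4,H4] ; pick H4
  Q 19.207.141.48: descend 00010 ; hops seen [H4] ; pick H4
  Q 146.132.130.3: descend 10010010100001001000001000 ; hops seen [H4,H4] ; pick H4
  - 20.75.112.0/20 clear@20
  Q 226.41.0.63: descend 1110001000101001 ; hops seen [H4,H0] ; pick H0
  add 146.128.0.0/12 -> H3 at depth 12
  Q 146.132.130.0: descend 10010010100001001000001000 ; hops seen [H4,H3,H4] ; pick H4
  - 0.0.0.0/0 clear@0
  add 146.132.0.0/16 -> H7 at depth 16
  add 226.41.159.237/32 -> H4 at depth 32
  Q 146.132.130.0: descend 10010010100001001000001000 ; hops seen [H3,H7,H4] ; pick H4
  Q 146.132.221.14: descend 10010010100001001 ; hops seen [H3,H7] ; pick H7
  add 226.41.159.237/32 -> H4 at depth 32
  Q 226.41.44.69: descend 1110001000101001 ; hops seen [H0] ; pick H0
  Q 146.132.1.251: descend 1001001010000100 ; hops seen [H3,H7] ; pick H7
  add 146.132.130.0/24 -> H4 at depth 24

== LOOKUPS ==
["H4","H4","H4","H4","H0","H4","H4","H7","H0","H7"]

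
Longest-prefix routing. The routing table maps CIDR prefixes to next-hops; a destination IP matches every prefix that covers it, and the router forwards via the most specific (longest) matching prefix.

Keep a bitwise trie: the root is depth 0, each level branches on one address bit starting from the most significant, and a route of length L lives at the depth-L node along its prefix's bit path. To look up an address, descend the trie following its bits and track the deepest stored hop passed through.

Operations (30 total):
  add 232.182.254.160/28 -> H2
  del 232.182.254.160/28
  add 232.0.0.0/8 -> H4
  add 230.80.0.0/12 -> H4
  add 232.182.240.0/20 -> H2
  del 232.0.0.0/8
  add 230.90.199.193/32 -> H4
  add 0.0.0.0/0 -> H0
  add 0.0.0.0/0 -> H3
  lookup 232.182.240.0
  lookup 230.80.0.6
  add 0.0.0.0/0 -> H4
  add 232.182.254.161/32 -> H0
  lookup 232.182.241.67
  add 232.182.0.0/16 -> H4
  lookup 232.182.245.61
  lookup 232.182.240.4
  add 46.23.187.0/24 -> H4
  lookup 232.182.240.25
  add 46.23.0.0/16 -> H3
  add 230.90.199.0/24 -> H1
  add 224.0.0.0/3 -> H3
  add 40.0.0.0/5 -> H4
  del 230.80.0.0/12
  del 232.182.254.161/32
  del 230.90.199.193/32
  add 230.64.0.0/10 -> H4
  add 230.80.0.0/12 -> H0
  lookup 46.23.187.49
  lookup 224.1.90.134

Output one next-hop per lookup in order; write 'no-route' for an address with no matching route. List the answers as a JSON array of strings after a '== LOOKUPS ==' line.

Trace:
  + 232.182.254.160/28 (H2) depth=28
  del 232.182.254.160/28 (clear depth 28)
  + 232.0.0.0/8 (H4) depth=8
  + 230.80.0.0/12 (H4) depth=12
  + 232.182.240.0/20 (H2) depth=20
  del 232.0.0.0/8 (clear depth 8)
  + 230.90.199.193/32 (H4) depth=32
  + 0.0.0.0/0 (H0) depth=0
  + 0.0.0.0/0 (H3) depth=0
  Q 232.182.240.0: descend 11101000101101101111 ; hops seen [H3,H2] ; pick H2
  Q 230.80.0.6: descend 111001100101 ; hops seen [H3,H4] ; pick H4
  + 0.0.0.0/0 (H4) depth=0
  + 232.182.254.161/32 (H0) depth=32
  Q 232.182.241.67: descend 11101000101101101111 ; hops seen [H4,H2] ; pick H2
  + 232.182.0.0/16 (H4) depth=16
  Q 232.182.245.61: descend 11101000101101101111 ; hops seen [H4,H4,H2] ; pick H2
  Q 232.182.240.4: descend 11101000101101101111 ; hops seen [H4,H4,H2] ; pick H2
  + 46.23.187.0/24 (H4) depth=24
  Q 232.182.240.25: descend 11101000101101101111 ; hops seen [H4,H4,H2] ; pick H2
  + 46.23.0.0/16 (H3) depth=16
  + 230.90.199.0/24 (H1) depth=24
  + 224.0.0.0/3 (H3) depth=3
  + 40.0.0.0/5 (H4) depth=5
  del 230.80.0.0/12 (clear depth 12)
  del 232.182.254.161/32 (clear depth 32)
  del 230.90.199.193/32 (clear depth 32)
  + 230.64.0.0/10 (H4) depth=10
  + 230.80.0.0/12 (H0) depth=12
  Q 46.23.187.49: descend 001011100001011110111011 ; hops seen [H4,H4,H3,H4] ; pick H4
  Q 224.1.90.134: descend 11100 ; hops seen [H4,H3] ; pick H3

== LOOKUPS ==
["H2","H4","H2","H2","H2","H2","H4","H3"]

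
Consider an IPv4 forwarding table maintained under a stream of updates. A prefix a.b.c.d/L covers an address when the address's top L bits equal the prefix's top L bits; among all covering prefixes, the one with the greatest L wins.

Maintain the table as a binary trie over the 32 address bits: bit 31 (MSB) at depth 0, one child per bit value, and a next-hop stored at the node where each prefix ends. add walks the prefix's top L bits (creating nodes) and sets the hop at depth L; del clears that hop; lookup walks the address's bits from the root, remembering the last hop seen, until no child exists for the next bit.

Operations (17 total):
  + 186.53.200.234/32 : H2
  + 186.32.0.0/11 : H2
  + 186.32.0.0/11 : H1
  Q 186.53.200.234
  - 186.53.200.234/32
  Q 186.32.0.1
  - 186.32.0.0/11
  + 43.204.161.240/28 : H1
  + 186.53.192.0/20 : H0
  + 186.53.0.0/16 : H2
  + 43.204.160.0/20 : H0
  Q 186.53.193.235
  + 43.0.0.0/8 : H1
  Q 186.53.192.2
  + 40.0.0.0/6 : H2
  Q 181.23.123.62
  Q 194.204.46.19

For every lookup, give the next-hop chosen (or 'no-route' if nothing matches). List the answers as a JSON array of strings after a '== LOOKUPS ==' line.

Process each operation:
  + 186.53.200.234/32 (H2) depth=32
  + 186.32.0.0/11 (H2) depth=11
  + 186.32.0.0/11 (H1) depth=11
  ? 186.53.200.234  path d0:-→d1:-→d2:-→d3:-→d4:-→d5:-→d6:-→d7:-→d8:-→d9:-→d10:-→d11:H1→d12:-→d13:-→d14:-→d15:-→d16:-→d17:-→d18:-→d19:-→d20:-→d21:-→d22:-→d23:-→d24:-→d25:-→d26:-→d27:-→d28:-→d29:-→d30:-→d31:-→d32:H2  best=H2
  del 186.53.200.234/32 (clear depth 32)
  ? 186.32.0.1  path d0:-→d1:-→d2:-→d3:-→d4:-→d5:-→d6:-→d7:-→d8:-→d9:-→d10:-→d11:H1  best=H1
  del 186.32.0.0/11 (clear depth 11)
  + 43.204.161.240/28 (H1) depth=28
  + 186.53.192.0/20 (H0) depth=20
  + 186.53.0.0/16 (H2) depth=16
  + 43.204.160.0/20 (H0) depth=20
  ? 186.53.193.235  path d0:-→d1:-→d2:-→d3:-→d4:-→d5:-→d6:-→d7:-→d8:-→d9:-→d10:-→d11:-→d12:-→d13:-→d14:-→d15:-→d16:H2→d17:-→d18:-→d19:-→d20:H0  best=H0
  + 43.0.0.0/8 (H1) depth=8
  ? 186.53.192.2  path d0:-→d1:-→d2:-→d3:-→d4:-→d5:-→d6:-→d7:-→d8:-→d9:-→d10:-→d11:-→d12:-→d13:-→d14:-→d15:-→d16:H2→d17:-→d18:-→d19:-→d20:H0  best=H0
  + 40.0.0.0/6 (H2) depth=6
  ? 181.23.123.62  path d0:-→d1:-→d2:-→d3:-→d4:-  best=no-route
  ? 194.204.46.19  path d0:-→d1:-  best=no-route

== LOOKUPS ==
["H2","H1","H0","H0","no-route","no-route"]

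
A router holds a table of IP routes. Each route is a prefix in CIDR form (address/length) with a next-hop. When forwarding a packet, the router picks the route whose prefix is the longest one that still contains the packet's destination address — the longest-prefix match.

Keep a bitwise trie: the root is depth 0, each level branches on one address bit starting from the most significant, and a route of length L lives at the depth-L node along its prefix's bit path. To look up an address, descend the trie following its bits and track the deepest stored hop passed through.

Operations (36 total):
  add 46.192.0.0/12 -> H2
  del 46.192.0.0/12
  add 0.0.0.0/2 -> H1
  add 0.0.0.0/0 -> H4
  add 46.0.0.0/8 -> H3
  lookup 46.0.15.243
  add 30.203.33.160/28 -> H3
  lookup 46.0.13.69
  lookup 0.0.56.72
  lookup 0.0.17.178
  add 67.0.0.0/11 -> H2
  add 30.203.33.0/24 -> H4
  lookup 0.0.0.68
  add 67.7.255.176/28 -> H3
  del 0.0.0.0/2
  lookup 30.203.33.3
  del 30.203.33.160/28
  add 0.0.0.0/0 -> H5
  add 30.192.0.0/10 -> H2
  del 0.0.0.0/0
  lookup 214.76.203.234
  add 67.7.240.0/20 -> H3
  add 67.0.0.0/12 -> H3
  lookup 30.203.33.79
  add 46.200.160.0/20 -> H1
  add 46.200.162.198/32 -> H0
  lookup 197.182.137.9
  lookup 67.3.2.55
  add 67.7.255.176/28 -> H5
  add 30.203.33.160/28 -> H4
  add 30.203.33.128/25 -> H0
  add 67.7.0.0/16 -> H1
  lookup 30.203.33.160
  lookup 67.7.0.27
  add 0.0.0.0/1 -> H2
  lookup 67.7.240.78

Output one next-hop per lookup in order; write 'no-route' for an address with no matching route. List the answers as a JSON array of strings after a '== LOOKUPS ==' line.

Apply in order:
  + 46.192.0.0/12 (H2) depth=12
  - 46.192.0.0/12 clear@12
  + 0.0.0.0/2 (H1) depth=2
  + 0.0.0.0/0 (H4) depth=0
  + 46.0.0.0/8 (H3) depth=8
  Q 46.0.15.243: descend 00101110 ; hops seen [H4,H1,H3] ; pick H3
  + 30.203.33.160/28 (H3) depth=28
  Q 46.0.13.69: descend 00101110 ; hops seen [H4,H1,H3] ; pick H3
  Q 0.0.56.72: descend 000 ; hops seen [H4,H1] ; pick H1
  Q 0.0.17.178: descend 000 ; hops seen [H4,H1] ; pick H1
  + 67.0.0.0/11 (H2) depth=11
  + 30.203.33.0/24 (H4) depth=24
  Q 0.0.0.68: descend 000 ; hops seen [H4,H1] ; pick H1
  + 67.7.255.176/28 (H3) depth=28
  - 0.0.0.0/2 clear@2
  Q 30.203.33.3: descend 000111101100101100100001 ; hops seen [H4,H4] ; pick H4
  - 30.203.33.160/28 clear@28
  + 0.0.0.0/0 (H5) depth=0
  + 30.192.0.0/10 (H2) depth=10
  - 0.0.0.0/0 clear@0
  Q 214.76.203.234: descend ε ; hops seen [∅] ; pick no-route
  + 67.7.240.0/20 (H3) depth=20
  + 67.0.0.0/12 (H3) depth=12
  Q 30.203.33.79: descend 000111101100101100100001 ; hops seen [H2,H4] ; pick H4
  + 46.200.160.0/20 (H1) depth=20
  + 46.200.162.198/32 (H0) depth=32
  Q 197.182.137.9: descend ε ; hops seen [∅] ; pick no-route
  Q 67.3.2.55: descend 0100001100000 ; hops seen [H2,H3] ; pick H3
  + 67.7.255.176/28 (H5) depth=28
  + 30.203.33.160/28 (H4) depth=28
  + 30.203.33.128/25 (H0) depth=25
  + 67.7.0.0/16 (H1) depth=16
  Q 30.203.33.160: descend 0001111011001011001000011010 ; hops seen [H2,H4,H0,H4] ; pick H4
  Q 67.7.0.27: descend 0100001100000111 ; hops seen [H2,H3,H1] ; pick H1
  + 0.0.0.0/1 (H2) depth=1
  Q 67.7.240.78: descend 01000011000001111111 ; hops seen [H2,H2,H3,H1,H3] ; pick H3

== LOOKUPS ==
["H3","H3","H1","H1","H1","H4","no-route","H4","no-route","H3","H4","H1","H3"]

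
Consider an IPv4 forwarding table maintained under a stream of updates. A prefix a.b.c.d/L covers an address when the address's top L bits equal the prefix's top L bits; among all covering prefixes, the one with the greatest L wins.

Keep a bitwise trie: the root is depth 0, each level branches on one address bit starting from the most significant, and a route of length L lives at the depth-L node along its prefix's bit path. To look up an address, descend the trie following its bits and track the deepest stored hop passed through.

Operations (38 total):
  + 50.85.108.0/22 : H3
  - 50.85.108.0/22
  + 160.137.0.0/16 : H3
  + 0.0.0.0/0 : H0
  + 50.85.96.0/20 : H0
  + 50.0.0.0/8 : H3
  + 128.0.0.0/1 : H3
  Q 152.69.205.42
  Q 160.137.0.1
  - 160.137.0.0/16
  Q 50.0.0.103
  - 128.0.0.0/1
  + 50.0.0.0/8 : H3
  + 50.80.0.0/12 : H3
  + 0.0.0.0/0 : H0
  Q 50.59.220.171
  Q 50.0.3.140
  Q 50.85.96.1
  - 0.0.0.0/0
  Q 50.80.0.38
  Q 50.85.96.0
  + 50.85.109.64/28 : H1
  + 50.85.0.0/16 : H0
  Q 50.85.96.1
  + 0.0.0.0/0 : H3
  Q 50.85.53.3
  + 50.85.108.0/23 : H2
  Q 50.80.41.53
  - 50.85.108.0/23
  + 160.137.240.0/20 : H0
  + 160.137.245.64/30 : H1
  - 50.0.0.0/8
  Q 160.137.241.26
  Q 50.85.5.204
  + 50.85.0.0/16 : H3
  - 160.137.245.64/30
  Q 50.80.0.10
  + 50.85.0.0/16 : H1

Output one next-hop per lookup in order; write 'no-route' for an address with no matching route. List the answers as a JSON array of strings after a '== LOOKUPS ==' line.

Trace:
  add 50.85.108.0/22 -> H3 at depth 22
  - 50.85.108.0/22 clear@22
  add 160.137.0.0/16 -> H3 at depth 16
  add 0.0.0.0/0 -> H0 at depth 0
  add 50.85.96.0/20 -> H0 at depth 20
  add 50.0.0.0/8 -> H3 at depth 8
  add 128.0.0.0/1 -> H3 at depth 1
  ? 152.69.205.42  path d0:H0→d1:H3→d2:-  best=H3
  ? 160.137.0.1  path d0:H0→d1:H3→d2:-→d3:-→d4:-→d5:-→d6:-→d7:-→d8:-→d9:-→d10:-→d11:-→d12:-→d13:-→d14:-→d15:-→d16:H3  best=H3
  - 160.137.0.0/16 clear@16
  ? 50.0.0.103  path d0:H0→d1:-→d2:-→d3:-→d4:-→d5:-→d6:-→d7:-→d8:H3→d9:-  best=H3
  - 128.0.0.0/1 clear@1
  add 50.0.0.0/8 -> H3 at depth 8
  add 50.80.0.0/12 -> H3 at depth 12
  add 0.0.0.0/0 -> H0 at depth 0
  ? 50.59.220.171  path d0:H0→d1:-→d2:-→d3:-→d4:-→d5:-→d6:-→d7:-→d8:H3→d9:-  best=H3
  ? 50.0.3.140  path d0:H0→d1:-→d2:-→d3:-→d4:-→d5:-→d6:-→d7:-→d8:H3→d9:-  best=H3
  ? 50.85.96.1  path d0:H0→d1:-→d2:-→d3:-→d4:-→d5:-→d6:-→d7:-→d8:H3→d9:-→d10:-→d11:-→d12:H3→d13:-→d14:-→d15:-→d16:-→d17:-→d18:-→d19:-→d20:H0  best=H0
  - 0.0.0.0/0 clear@0
  ? 50.80.0.38  path d0:-→d1:-→d2:-→d3:-→d4:-→d5:-→d6:-→d7:-→d8:H3→d9:-→d10:-→d11:-→d12:H3→d13:-  best=H3
  ? 50.85.96.0  path d0:-→d1:-→d2:-→d3:-→d4:-→d5:-→d6:-→d7:-→d8:H3→d9:-→d10:-→d11:-→d12:H3→d13:-→d14:-→d15:-→d16:-→d17:-→d18:-→d19:-→d20:H0  best=H0
  add 50.85.109.64/28 -> H1 at depth 28
  add 50.85.0.0/16 -> H0 at depth 16
  ? 50.85.96.1  path d0:-→d1:-→d2:-→d3:-→d4:-→d5:-→d6:-→d7:-→d8:H3→d9:-→d10:-→d11:-→d12:H3→d13:-→d14:-→d15:-→d16:H0→d17:-→d18:-→d19:-→d20:H0  best=H0
  add 0.0.0.0/0 -> H3 at depth 0
  ? 50.85.53.3  path d0:H3→d1:-→d2:-→d3:-→d4:-→d5:-→d6:-→d7:-→d8:H3→d9:-→d10:-→d11:-→d12:H3→d13:-→d14:-→d15:-→d16:H0→d17:-  best=H0
  add 50.85.108.0/23 -> H2 at depth 23
  ? 50.80.41.53  path d0:H3→d1:-→d2:-→d3:-→d4:-→d5:-→d6:-→d7:-→d8:H3→d9:-→d10:-→d11:-→d12:H3→d13:-  best=H3
  - 50.85.108.0/23 clear@23
  add 160.137.240.0/20 -> H0 at depth 20
  add 160.137.245.64/30 -> H1 at depth 30
  - 50.0.0.0/8 clear@8
  ? 160.137.241.26  path d0:H3→d1:-→d2:-→d3:-→d4:-→d5:-→d6:-→d7:-→d8:-→d9:-→d10:-→d11:-→d12:-→d13:-→d14:-→d15:-→d16:-→d17:-→d18:-→d19:-→d20:H0→d21:-  best=H0
  ? 50.85.5.204  path d0:H3→d1:-→d2:-→d3:-→d4:-→d5:-→d6:-→d7:-→d8:-→d9:-→d10:-→d11:-→d12:H3→d13:-→d14:-→d15:-→d16:H0→d17:-  best=H0
  add 50.85.0.0/16 -> H3 at depth 16
  - 160.137.245.64/30 clear@30
  ? 50.80.0.10  path d0:H3→d1:-→d2:-→d3:-→d4:-→d5:-→d6:-→d7:-→d8:-→d9:-→d10:-→d11:-→d12:H3→d13:-  best=H3
  add 50.85.0.0/16 -> H1 at depth 16

== LOOKUPS ==
["H3","H3","H3","H3","H3","H0","H3","H0","H0","H0","H3","H0","H0","H3"]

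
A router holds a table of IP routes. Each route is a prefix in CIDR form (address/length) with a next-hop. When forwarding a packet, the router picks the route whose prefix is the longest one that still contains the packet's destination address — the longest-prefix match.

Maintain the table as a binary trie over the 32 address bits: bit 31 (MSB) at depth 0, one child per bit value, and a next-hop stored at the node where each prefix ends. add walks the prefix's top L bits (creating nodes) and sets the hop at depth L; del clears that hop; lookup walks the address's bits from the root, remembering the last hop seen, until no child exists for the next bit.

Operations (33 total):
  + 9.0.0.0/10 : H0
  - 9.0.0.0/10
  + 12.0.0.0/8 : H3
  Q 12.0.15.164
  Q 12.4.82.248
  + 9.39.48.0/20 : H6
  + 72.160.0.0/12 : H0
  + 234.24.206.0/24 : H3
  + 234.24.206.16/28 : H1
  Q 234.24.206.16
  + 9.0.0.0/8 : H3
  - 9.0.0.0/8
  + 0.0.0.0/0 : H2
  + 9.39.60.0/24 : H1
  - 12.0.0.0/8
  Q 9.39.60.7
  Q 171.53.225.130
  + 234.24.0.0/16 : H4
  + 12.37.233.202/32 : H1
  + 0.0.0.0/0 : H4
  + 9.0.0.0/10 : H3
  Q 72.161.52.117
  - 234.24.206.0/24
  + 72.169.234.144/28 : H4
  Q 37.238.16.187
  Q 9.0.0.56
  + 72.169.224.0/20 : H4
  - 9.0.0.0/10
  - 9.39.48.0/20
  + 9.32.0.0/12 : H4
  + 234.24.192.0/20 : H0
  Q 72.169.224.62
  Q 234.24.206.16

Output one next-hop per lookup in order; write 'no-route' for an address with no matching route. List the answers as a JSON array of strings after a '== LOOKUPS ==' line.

Apply in order:
  add 9.0.0.0/10 -> H0 at depth 10
  - 9.0.0.0/10 clear@10
  add 12.0.0.0/8 -> H3 at depth 8
  ? 12.0.15.164  path d0:-→d1:-→d2:-→d3:-→d4:-→d5:-→d6:-→d7:-→d8:H3  best=H3
  ? 12.4.82.248  path d0:-→d1:-→d2:-→d3:-→d4:-→d5:-→d6:-→d7:-→d8:H3  best=H3
  add 9.39.48.0/20 -> H6 at depth 20
  add 72.160.0.0/12 -> H0 at depth 12
  add 234.24.206.0/24 -> H3 at depth 24
  add 234.24.206.16/28 -> H1 at depth 28
  ? 234.24.206.16  path d0:-→d1:-→d2:-→d3:-→d4:-→d5:-→d6:-→d7:-→d8:-→d9:-→d10:-→d11:-→d12:-→d13:-→d14:-→d15:-→d16:-→d17:-→d18:-→d19:-→d20:-→d21:-→d22:-→d23:-→d24:H3→d25:-→d26:-→d27:-→d28:H1  best=H1
  add 9.0.0.0/8 -> H3 at depth 8
  - 9.0.0.0/8 clear@8
  add 0.0.0.0/0 -> H2 at depth 0
  add 9.39.60.0/24 -> H1 at depth 24
  - 12.0.0.0/8 clear@8
  ? 9.39.60.7  path d0:H2→d1:-→d2:-→d3:-→d4:-→d5:-→d6:-→d7:-→d8:-→d9:-→d10:-→d11:-→d12:-→d13:-→d14:-→d15:-→d16:-→d17:-→d18:-→d19:-→d20:H6→d21:-→d22:-→d23:-→d24:H1  best=H1
  ? 171.53.225.130  path d0:H2→d1:-  best=H2
  add 234.24.0.0/16 -> H4 at depth 16
  add 12.37.233.202/32 -> H1 at depth 32
  add 0.0.0.0/0 -> H4 at depth 0
  add 9.0.0.0/10 -> H3 at depth 10
  ? 72.161.52.117  path d0:H4→d1:-→d2:-→d3:-→d4:-→d5:-→d6:-→d7:-→d8:-→d9:-→d10:-→d11:-→d12:H0  best=H0
  - 234.24.206.0/24 clear@24
  add 72.169.234.144/28 -> H4 at depth 28
  ? 37.238.16.187  path d0:H4→d1:-→d2:-  best=H4
  ? 9.0.0.56  path d0:H4→d1:-→d2:-→d3:-→d4:-→d5:-→d6:-→d7:-→d8:-→d9:-→d10:H3  best=H3
  add 72.169.224.0/20 -> H4 at depth 20
  - 9.0.0.0/10 clear@10
  - 9.39.48.0/20 clear@20
  add 9.32.0.0/12 -> H4 at depth 12
  add 234.24.192.0/20 -> H0 at depth 20
  ? 72.169.224.62  path d0:H4→d1:-→d2:-→d3:-→d4:-→d5:-→d6:-→d7:-→d8:-→d9:-→d10:-→d11:-→d12:H0→d13:-→d14:-→d15:-→d16:-→d17:-→d18:-→d19:-→d20:H4  best=H4
  ? 234.24.206.16  path d0:H4→d1:-→d2:-→d3:-→d4:-→d5:-→d6:-→d7:-→d8:-→d9:-→d10:-→d11:-→d12:-→d13:-→d14:-→d15:-→d16:H4→d17:-→d18:-→d19:-→d20:H0→d21:-→d22:-→d23:-→d24:-→d25:-→d26:-→d27:-→d28:H1  best=H1

== LOOKUPS ==
["H3","H3","H1","H1","H2","H0","H4","H3","H4","H1"]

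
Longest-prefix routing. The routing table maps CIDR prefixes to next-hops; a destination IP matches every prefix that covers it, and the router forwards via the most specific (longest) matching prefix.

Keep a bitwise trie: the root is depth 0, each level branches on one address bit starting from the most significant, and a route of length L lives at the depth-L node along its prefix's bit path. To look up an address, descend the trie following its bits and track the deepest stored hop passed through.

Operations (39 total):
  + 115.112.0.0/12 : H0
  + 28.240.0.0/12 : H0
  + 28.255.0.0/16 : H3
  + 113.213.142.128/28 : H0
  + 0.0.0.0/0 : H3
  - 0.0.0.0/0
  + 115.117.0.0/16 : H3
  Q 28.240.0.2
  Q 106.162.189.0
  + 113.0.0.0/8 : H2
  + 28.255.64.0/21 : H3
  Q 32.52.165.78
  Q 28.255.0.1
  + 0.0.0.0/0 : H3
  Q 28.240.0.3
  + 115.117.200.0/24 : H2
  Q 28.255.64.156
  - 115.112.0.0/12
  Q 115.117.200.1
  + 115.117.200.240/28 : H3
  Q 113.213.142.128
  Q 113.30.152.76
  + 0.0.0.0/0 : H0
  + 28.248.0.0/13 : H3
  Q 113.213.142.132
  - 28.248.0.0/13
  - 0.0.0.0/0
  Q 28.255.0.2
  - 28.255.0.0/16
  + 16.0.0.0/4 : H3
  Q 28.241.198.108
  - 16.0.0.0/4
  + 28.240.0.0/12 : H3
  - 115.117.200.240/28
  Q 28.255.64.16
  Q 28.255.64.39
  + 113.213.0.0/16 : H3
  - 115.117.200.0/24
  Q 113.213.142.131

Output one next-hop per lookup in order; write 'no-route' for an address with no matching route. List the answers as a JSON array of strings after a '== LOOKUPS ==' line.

Apply in order:
  + 115.112.0.0/12 (H0) depth=12
  + 28.240.0.0/12 (H0) depth=12
  + 28.255.0.0/16 (H3) depth=16
  + 113.213.142.128/28 (H0) depth=28
  + 0.0.0.0/0 (H3) depth=0
  - 0.0.0.0/0 clear@0
  + 115.117.0.0/16 (H3) depth=16
  lookup 28.240.0.2: bits 000111001111 walk d0:-→d1:-→d2:-→d3:-→d4:-→d5:-→d6:-→d7:-→d8:-→d9:-→d10:-→d11:-→d12:H0 -> H0
  lookup 106.162.189.0: bits 011 walk d0:-→d1:-→d2:-→d3:- -> no-route
  + 113.0.0.0/8 (H2) depth=8
  + 28.255.64.0/21 (H3) depth=21
  lookup 32.52.165.78: bits 00 walk d0:-→d1:-→d2:- -> no-route
  lookup 28.255.0.1: bits 00011100111111110 walk d0:-→d1:-→d2:-→d3:-→d4:-→d5:-→d6:-→d7:-→d8:-→d9:-→d10:-→d11:-→d12:H0→d13:-→d14:-→d15:-→d16:H3→d17:- -> H3
  + 0.0.0.0/0 (H3) depth=0
  lookup 28.240.0.3: bits 000111001111 walk d0:H3→d1:-→d2:-→d3:-→d4:-→d5:-→d6:-→d7:-→d8:-→d9:-→d10:-→d11:-→d12:H0 -> H0
  + 115.117.200.0/24 (H2) depth=24
  lookup 28.255.64.156: bits 000111001111111101000 walk d0:H3→d1:-→d2:-→d3:-→d4:-→d5:-→d6:-→d7:-→d8:-→d9:-→d10:-→d11:-→d12:H0→d13:-→d14:-→d15:-→d16:H3→d17:-→d18:-→d19:-→d20:-→d21:H3 -> H3
  - 115.112.0.0/12 clear@12
  lookup 115.117.200.1: bits 011100110111010111001000 walk d0:H3→d1:-→d2:-→d3:-→d4:-→d5:-→d6:-→d7:-→d8:-→d9:-→d10:-→d11:-→d12:-→d13:-→d14:-→d15:-→d16:H3→d17:-→d18:-→d19:-→d20:-→d21:-→d22:-→d23:-→d24:H2 -> H2
  + 115.117.200.240/28 (H3) depth=28
  lookup 113.213.142.128: bits 0111000111010101100011101000 walk d0:H3→d1:-→d2:-→d3:-→d4:-→d5:-→d6:-→d7:-→d8:H2→d9:-→d10:-→d11:-→d12:-→d13:-→d14:-→d15:-→d16:-→d17:-→d18:-→d19:-→d20:-→d21:-→d22:-→d23:-→d24:-→d25:-→d26:-→d27:-→d28:H0 -> H0
  lookup 113.30.152.76: bits 01110001 walk d0:H3→d1:-→d2:-→d3:-→d4:-→d5:-→d6:-→d7:-→d8:H2 -> H2
  + 0.0.0.0/0 (H0) depth=0
  + 28.248.0.0/13 (H3) depth=13
  lookup 113.213.142.132: bits 0111000111010101100011101000 walk d0:H0→d1:-→d2:-→d3:-→d4:-→d5:-→d6:-→d7:-→d8:H2→d9:-→d10:-→d11:-→d12:-→d13:-→d14:-→d15:-→d16:-→d17:-→d18:-→d19:-→d20:-→d21:-→d22:-→d23:-→d24:-→d25:-→d26:-→d27:-→d28:H0 -> H0
  - 28.248.0.0/13 clear@13
  - 0.0.0.0/0 clear@0
  lookup 28.255.0.2: bits 00011100111111110 walk d0:-→d1:-→d2:-→d3:-→d4:-→d5:-→d6:-→d7:-→d8:-→d9:-→d10:-→d11:-→d12:H0→d13:-→d14:-→d15:-→d16:H3→d17:- -> H3
  - 28.255.0.0/16 clear@16
  + 16.0.0.0/4 (H3) depth=4
  lookup 28.241.198.108: bits 000111001111 walk d0:-→d1:-→d2:-→d3:-→d4:H3→d5:-→d6:-→d7:-→d8:-→d9:-→d10:-→d11:-→d12:H0 -> H0
  - 16.0.0.0/4 clear@4
  + 28.240.0.0/12 (H3) depth=12
  - 115.117.200.240/28 clear@28
  lookup 28.255.64.16: bits 000111001111111101000 walk d0:-→d1:-→d2:-→d3:-→d4:-→d5:-→d6:-→d7:-→d8:-→d9:-→d10:-→d11:-→d12:H3→d13:-→d14:-→d15:-→d16:-→d17:-→d18:-→d19:-→d20:-→d21:H3 -> H3
  lookup 28.255.64.39: bits 000111001111111101000 walk d0:-→d1:-→d2:-→d3:-→d4:-→d5:-→d6:-→d7:-→d8:-→d9:-→d10:-→d11:-→d12:H3→d13:-→d14:-→d15:-→d16:-→d17:-→d18:-→d19:-→d20:-→d21:H3 -> H3
  + 113.213.0.0/16 (H3) depth=16
  - 115.117.200.0/24 clear@24
  lookup 113.213.142.131: bits 0111000111010101100011101000 walk d0:-→d1:-→d2:-→d3:-→d4:-→d5:-→d6:-→d7:-→d8:H2→d9:-→d10:-→d11:-→d12:-→d13:-→d14:-→d15:-→d16:H3→d17:-→d18:-→d19:-→d20:-→d21:-→d22:-→d23:-→d24:-→d25:-→d26:-→d27:-→d28:H0 -> H0

== LOOKUPS ==
["H0","no-route","no-route","H3","H0","H3","H2","H0","H2","H0","H3","H0","H3","H3","H0"]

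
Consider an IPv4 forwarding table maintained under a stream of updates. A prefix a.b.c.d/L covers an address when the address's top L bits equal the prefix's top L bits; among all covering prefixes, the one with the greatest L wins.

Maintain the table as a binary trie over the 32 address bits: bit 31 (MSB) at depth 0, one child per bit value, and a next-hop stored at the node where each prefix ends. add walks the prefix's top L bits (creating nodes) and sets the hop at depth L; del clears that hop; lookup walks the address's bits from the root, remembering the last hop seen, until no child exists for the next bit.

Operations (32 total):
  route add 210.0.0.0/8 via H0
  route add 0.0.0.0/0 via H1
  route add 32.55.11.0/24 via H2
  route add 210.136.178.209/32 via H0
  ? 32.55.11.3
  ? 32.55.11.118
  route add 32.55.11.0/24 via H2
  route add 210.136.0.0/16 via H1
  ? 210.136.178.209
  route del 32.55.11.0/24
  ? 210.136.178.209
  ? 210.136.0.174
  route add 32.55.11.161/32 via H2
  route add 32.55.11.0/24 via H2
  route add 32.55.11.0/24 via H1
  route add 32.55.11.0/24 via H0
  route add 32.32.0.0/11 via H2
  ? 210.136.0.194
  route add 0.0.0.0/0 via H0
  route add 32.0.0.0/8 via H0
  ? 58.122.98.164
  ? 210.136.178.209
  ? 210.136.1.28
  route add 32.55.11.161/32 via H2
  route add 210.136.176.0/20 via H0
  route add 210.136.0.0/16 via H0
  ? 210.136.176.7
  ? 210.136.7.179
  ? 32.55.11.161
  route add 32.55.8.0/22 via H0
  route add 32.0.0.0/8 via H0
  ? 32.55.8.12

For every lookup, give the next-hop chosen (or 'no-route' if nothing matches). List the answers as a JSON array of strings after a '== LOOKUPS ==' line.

Apply in order:
  + 210.0.0.0/8 (H0) depth=8
  + 0.0.0.0/0 (H1) depth=0
  + 32.55.11.0/24 (H2) depth=24
  + 210.136.178.209/32 (H0) depth=32
  Q 32.55.11.3: descend 001000000011011100001011 ; hops seen [H1,H2] ; pick H2
  Q 32.55.11.118: descend 001000000011011100001011 ; hops seen [H1,H2] ; pick H2
  + 32.55.11.0/24 (H2) depth=24
  + 210.136.0.0/16 (H1) depth=16
  Q 210.136.178.209: descend 11010010100010001011001011010001 ; hops seen [H1,H0,H1,H0] ; pick H0
  del 32.55.11.0/24 (clear depth 24)
  Q 210.136.178.209: descend 11010010100010001011001011010001 ; hops seen [H1,H0,H1,H0] ; pick H0
  Q 210.136.0.174: descend 1101001010001000 ; hops seen [H1,H0,H1] ; pick H1
  + 32.55.11.161/32 (H2) depth=32
  + 32.55.11.0/24 (H2) depth=24
  + 32.55.11.0/24 (H1) depth=24
  + 32.55.11.0/24 (H0) depth=24
  + 32.32.0.0/11 (H2) depth=11
  Q 210.136.0.194: descend 1101001010001000 ; hops seen [H1,H0,H1] ; pick H1
  + 0.0.0.0/0 (H0) depth=0
  + 32.0.0.0/8 (H0) depth=8
  Q 58.122.98.164: descend 001 ; hops seen [H0] ; pick H0
  Q 210.136.178.209: descend 11010010100010001011001011010001 ; hops seen [H0,H0,H1,H0] ; pick H0
  Q 210.136.1.28: descend 1101001010001000 ; hops seen [H0,H0,H1] ; pick H1
  + 32.55.11.161/32 (H2) depth=32
  + 210.136.176.0/20 (H0) depth=20
  + 210.136.0.0/16 (H0) depth=16
  Q 210.136.176.7: descend 1101001010001000101100 ; hops seen [H0,H0,H0,H0] ; pick H0
  Q 210.136.7.179: descend 1101001010001000 ; hops seen [H0,H0,H0] ; pick H0
  Q 32.55.11.161: descend 00100000001101110000101110100001 ; hops seen [H0,H0,H2,H0,H2] ; pick H2
  + 32.55.8.0/22 (H0) depth=22
  + 32.0.0.0/8 (H0) depth=8
  Q 32.55.8.12: descend 0010000000110111000010 ; hops seen [H0,H0,H2,H0] ; pick H0

== LOOKUPS ==
["H2","H2","H0","H0","H1","H1","H0","H0","H1","H0","H0","H2","H0"]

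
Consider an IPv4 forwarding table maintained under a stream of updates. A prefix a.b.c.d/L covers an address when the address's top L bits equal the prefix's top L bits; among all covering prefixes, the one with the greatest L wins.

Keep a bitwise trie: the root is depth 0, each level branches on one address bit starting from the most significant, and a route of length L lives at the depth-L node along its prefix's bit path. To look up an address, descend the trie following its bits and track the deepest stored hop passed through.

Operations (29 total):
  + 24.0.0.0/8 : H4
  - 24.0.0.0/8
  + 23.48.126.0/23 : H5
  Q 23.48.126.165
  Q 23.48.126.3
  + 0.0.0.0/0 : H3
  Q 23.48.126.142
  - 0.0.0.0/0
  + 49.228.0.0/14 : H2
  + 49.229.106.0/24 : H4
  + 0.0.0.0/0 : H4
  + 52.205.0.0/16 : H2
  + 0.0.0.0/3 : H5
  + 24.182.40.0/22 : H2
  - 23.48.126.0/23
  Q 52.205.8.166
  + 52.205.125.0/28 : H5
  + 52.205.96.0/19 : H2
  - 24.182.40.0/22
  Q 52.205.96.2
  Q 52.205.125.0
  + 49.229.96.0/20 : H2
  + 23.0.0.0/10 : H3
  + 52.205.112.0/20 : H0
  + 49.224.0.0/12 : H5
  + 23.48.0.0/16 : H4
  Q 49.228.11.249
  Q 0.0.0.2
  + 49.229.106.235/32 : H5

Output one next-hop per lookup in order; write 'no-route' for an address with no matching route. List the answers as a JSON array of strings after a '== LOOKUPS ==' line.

Apply in order:
  + 24.0.0.0/8 (H4) depth=8
  - 24.0.0.0/8 clear@8
  + 23.48.126.0/23 (H5) depth=23
  ? 23.48.126.165  path d0:-→d1:-→d2:-→d3:-→d4:-→d5:-→d6:-→d7:-→d8:-→d9:-→d10:-→d11:-→d12:-→d13:-→d14:-→d15:-→d16:-→d17:-→d18:-→d19:-→d20:-→d21:-→d22:-→d23:H5  best=H5
  ? 23.48.126.3  path d0:-→d1:-→d2:-→d3:-→d4:-→d5:-→d6:-→d7:-→d8:-→d9:-→d10:-→d11:-→d12:-→d13:-→d14:-→d15:-→d16:-→d17:-→d18:-→d19:-→d20:-→d21:-→d22:-→d23:H5  best=H5
  + 0.0.0.0/0 (H3) depth=0
  ? 23.48.126.142  path d0:H3→d1:-→d2:-→d3:-→d4:-→d5:-→d6:-→d7:-→d8:-→d9:-→d10:-→d11:-→d12:-→d13:-→d14:-→d15:-→d16:-→d17:-→d18:-→d19:-→d20:-→d21:-→d22:-→d23:H5  best=H5
  - 0.0.0.0/0 clear@0
  + 49.228.0.0/14 (H2) depth=14
  + 49.229.106.0/24 (H4) depth=24
  + 0.0.0.0/0 (H4) depth=0
  + 52.205.0.0/16 (H2) depth=16
  + 0.0.0.0/3 (H5) depth=3
  + 24.182.40.0/22 (H2) depth=22
  - 23.48.126.0/23 clear@23
  ? 52.205.8.166  path d0:H4→d1:-→d2:-→d3:-→d4:-→d5:-→d6:-→d7:-→d8:-→d9:-→d10:-→d11:-→d12:-→d13:-→d14:-→d15:-→d16:H2  best=H2
  + 52.205.125.0/28 (H5) depth=28
  + 52.205.96.0/19 (H2) depth=19
  - 24.182.40.0/22 clear@22
  ? 52.205.96.2  path d0:H4→d1:-→d2:-→d3:-→d4:-→d5:-→d6:-→d7:-→d8:-→d9:-→d10:-→d11:-→d12:-→d13:-→d14:-→d15:-→d16:H2→d17:-→d18:-→d19:H2  best=H2
  ? 52.205.125.0  path d0:H4→d1:-→d2:-→d3:-→d4:-→d5:-→d6:-→d7:-→d8:-→d9:-→d10:-→d11:-→d12:-→d13:-→d14:-→d15:-→d16:H2→d17:-→d18:-→d19:H2→d20:-→d21:-→d22:-→d23:-→d24:-→d25:-→d26:-→d27:-→d28:H5  best=H5
  + 49.229.96.0/20 (H2) depth=20
  + 23.0.0.0/10 (H3) depth=10
  + 52.205.112.0/20 (H0) depth=20
  + 49.224.0.0/12 (H5) depth=12
  + 23.48.0.0/16 (H4) depth=16
  ? 49.228.11.249  path d0:H4→d1:-→d2:-→d3:-→d4:-→d5:-→d6:-→d7:-→d8:-→d9:-→d10:-→d11:-→d12:H5→d13:-→d14:H2→d15:-  best=H2
  ? 0.0.0.2  path d0:H4→d1:-→d2:-→d3:H5  best=H5
  + 49.229.106.235/32 (H5) depth=32

== LOOKUPS ==
["H5","H5","H5","H2","H2","H5","H2","H5"]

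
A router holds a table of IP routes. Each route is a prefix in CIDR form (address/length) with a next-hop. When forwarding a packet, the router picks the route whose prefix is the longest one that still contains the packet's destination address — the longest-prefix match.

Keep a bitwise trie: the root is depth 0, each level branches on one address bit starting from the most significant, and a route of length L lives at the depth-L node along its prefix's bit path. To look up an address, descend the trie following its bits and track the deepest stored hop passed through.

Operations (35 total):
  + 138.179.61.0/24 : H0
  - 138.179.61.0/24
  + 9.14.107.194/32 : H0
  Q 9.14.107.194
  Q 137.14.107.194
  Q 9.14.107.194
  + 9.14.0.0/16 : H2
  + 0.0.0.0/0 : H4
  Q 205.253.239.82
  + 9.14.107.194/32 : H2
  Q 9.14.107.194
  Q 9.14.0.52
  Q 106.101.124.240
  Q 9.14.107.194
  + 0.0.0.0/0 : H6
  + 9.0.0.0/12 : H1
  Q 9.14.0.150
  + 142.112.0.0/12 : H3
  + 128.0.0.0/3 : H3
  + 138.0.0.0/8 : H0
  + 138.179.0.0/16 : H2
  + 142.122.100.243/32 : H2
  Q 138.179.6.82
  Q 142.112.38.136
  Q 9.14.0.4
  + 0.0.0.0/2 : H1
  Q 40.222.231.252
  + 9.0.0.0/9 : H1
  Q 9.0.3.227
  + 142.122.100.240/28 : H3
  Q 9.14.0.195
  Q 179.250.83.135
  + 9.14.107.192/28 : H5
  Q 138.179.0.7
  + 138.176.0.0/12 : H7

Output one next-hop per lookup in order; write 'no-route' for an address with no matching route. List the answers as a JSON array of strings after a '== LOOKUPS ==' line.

Apply in order:
  + 138.179.61.0/24 (H0) depth=24
  - 138.179.61.0/24 clear@24
  + 9.14.107.194/32 (H0) depth=32
  Q 9.14.107.194: descend 00001001000011100110101111000010 ; hops seen [H0] ; pick H0
  Q 137.14.107.194: descend 100010 ; hops seen [∅] ; pick no-route
  Q 9.14.107.194: descend 00001001000011100110101111000010 ; hops seen [H0] ; pick H0
  + 9.14.0.0/16 (H2) depth=16
  + 0.0.0.0/0 (H4) depth=0
  Q 205.253.239.82: descend 1 ; hops seen [H4] ; pick H4
  + 9.14.107.194/32 (H2) depth=32
  Q 9.14.107.194: descend 00001001000011100110101111000010 ; hops seen [H4,H2,H2] ; pick H2
  Q 9.14.0.52: descend 00001001000011100 ; hops seen [H4,H2] ; pick H2
  Q 106.101.124.240: descend 0 ; hops seen [H4] ; pick H4
  Q 9.14.107.194: descend 00001001000011100110101111000010 ; hops seen [H4,H2,H2] ; pick H2
  + 0.0.0.0/0 (H6) depth=0
  + 9.0.0.0/12 (H1) depth=12
  Q 9.14.0.150: descend 00001001000011100 ; hops seen [H6,H1,H2] ; pick H2
  + 142.112.0.0/12 (H3) depth=12
  + 128.0.0.0/3 (H3) depth=3
  + 138.0.0.0/8 (H0) depth=8
  + 138.179.0.0/16 (H2) depth=16
  + 142.122.100.243/32 (H2) depth=32
  Q 138.179.6.82: descend 100010101011001100 ; hops seen [H6,H3,H0,H2] ; pick H2
  Q 142.112.38.136: descend 100011100111 ; hops seen [H6,H3,H3] ; pick H3
  Q 9.14.0.4: descend 00001001000011100 ; hops seen [H6,H1,H2] ; pick H2
  + 0.0.0.0/2 (H1) depth=2
  Q 40.222.231.252: descend 00 ; hops seen [H6,H1] ; pick H1
  + 9.0.0.0/9 (H1) depth=9
  Q 9.0.3.227: descend 000010010000 ; hops seen [H6,H1,H1,H1] ; pick H1
  + 142.122.100.240/28 (H3) depth=28
  Q 9.14.0.195: descend 00001001000011100 ; hops seen [H6,H1,H1,H1,H2] ; pick H2
  Q 179.250.83.135: descend 10 ; hops seen [H6] ; pick H6
  + 9.14.107.192/28 (H5) depth=28
  Q 138.179.0.7: descend 100010101011001100 ; hops seen [H6,H3,H0,H2] ; pick H2
  + 138.176.0.0/12 (H7) depth=12

== LOOKUPS ==
["H0","no-route","H0","H4","H2","H2","H4","H2","H2","H2","H3","H2","H1","H1","H2","H6","H2"]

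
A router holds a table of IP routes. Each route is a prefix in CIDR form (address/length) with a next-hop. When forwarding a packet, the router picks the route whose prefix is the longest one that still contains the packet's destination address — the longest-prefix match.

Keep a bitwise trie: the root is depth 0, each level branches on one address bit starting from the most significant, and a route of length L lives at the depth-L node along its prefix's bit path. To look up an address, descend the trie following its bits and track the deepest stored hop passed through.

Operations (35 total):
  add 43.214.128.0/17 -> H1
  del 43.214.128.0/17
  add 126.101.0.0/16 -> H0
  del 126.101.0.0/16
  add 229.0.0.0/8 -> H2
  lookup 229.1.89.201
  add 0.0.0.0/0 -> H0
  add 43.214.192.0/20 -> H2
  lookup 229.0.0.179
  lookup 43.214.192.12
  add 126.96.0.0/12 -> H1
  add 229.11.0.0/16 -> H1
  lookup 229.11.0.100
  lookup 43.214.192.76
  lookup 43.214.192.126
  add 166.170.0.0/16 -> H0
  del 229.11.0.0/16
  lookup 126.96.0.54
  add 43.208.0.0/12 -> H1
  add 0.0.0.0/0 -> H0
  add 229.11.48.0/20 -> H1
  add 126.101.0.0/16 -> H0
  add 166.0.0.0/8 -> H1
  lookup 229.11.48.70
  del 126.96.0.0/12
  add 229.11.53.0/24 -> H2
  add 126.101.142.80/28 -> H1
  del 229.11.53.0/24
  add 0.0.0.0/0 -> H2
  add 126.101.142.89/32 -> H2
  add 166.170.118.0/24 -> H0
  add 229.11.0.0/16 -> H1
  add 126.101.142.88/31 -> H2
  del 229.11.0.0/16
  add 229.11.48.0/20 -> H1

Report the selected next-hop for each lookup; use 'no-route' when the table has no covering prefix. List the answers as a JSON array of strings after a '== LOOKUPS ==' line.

Apply in order:
  add 43.214.128.0/17 -> H1 at depth 17
  del 43.214.128.0/17 (clear depth 17)
  add 126.101.0.0/16 -> H0 at depth 16
  del 126.101.0.0/16 (clear depth 16)
  add 229.0.0.0/8 -> H2 at depth 8
  Q 229.1.89.201: descend 11100101 ; hops seen [H2] ; pick H2
  add 0.0.0.0/0 -> H0 at depth 0
  add 43.214.192.0/20 -> H2 at depth 20
  Q 229.0.0.179: descend 11100101 ; hops seen [H0,H2] ; pick H2
  Q 43.214.192.12: descend 00101011110101101100 ; hops seen [H0,H2] ; pick H2
  add 126.96.0.0/12 -> H1 at depth 12
  add 229.11.0.0/16 -> H1 at depth 16
  Q 229.11.0.100: descend 1110010100001011 ; hops seen [H0,H2,H1] ; pick H1
  Q 43.214.192.76: descend 00101011110101101100 ; hops seen [H0,H2] ; pick H2
  Q 43.214.192.126: descend 00101011110101101100 ; hops seen [H0,H2] ; pick H2
  add 166.170.0.0/16 -> H0 at depth 16
  del 229.11.0.0/16 (clear depth 16)
  Q 126.96.0.54: descend 0111111001100 ; hops seen [H0,H1] ; pick H1
  add 43.208.0.0/12 -> H1 at depth 12
  add 0.0.0.0/0 -> H0 at depth 0
  add 229.11.48.0/20 -> H1 at depth 20
  add 126.101.0.0/16 -> H0 at depth 16
  add 166.0.0.0/8 -> H1 at depth 8
  Q 229.11.48.70: descend 11100101000010110011 ; hops seen [H0,H2,H1] ; pick H1
  del 126.96.0.0/12 (clear depth 12)
  add 229.11.53.0/24 -> H2 at depth 24
  add 126.101.142.80/28 -> H1 at depth 28
  del 229.11.53.0/24 (clear depth 24)
  add 0.0.0.0/0 -> H2 at depth 0
  add 126.101.142.89/32 -> H2 at depth 32
  add 166.170.118.0/24 -> H0 at depth 24
  add 229.11.0.0/16 -> H1 at depth 16
  add 126.101.142.88/31 -> H2 at depth 31
  del 229.11.0.0/16 (clear depth 16)
  add 229.11.48.0/20 -> H1 at depth 20

== LOOKUPS ==
["H2","H2","H2","H1","H2","H2","H1","H1"]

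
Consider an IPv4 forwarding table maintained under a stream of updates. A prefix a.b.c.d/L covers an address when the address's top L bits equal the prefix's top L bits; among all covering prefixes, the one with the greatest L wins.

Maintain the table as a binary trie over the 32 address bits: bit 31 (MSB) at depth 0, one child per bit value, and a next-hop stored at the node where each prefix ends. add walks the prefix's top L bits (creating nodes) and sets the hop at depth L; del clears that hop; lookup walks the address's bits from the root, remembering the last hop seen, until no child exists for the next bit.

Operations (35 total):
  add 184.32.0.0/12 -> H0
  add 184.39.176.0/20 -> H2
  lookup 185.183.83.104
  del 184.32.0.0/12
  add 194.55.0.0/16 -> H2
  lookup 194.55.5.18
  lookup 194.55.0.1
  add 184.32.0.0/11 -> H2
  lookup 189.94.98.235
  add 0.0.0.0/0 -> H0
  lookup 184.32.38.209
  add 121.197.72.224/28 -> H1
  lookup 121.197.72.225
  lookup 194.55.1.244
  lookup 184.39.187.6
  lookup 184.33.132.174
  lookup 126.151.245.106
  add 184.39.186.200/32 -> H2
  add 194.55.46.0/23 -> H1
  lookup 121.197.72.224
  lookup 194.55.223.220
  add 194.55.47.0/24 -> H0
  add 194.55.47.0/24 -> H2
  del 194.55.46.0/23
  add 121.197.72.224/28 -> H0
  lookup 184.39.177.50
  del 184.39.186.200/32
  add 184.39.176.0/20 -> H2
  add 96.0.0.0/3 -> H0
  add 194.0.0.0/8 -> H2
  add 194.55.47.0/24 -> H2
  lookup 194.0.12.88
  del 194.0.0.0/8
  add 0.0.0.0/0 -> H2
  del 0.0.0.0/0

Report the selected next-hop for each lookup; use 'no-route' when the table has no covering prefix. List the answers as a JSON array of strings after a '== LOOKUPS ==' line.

Process each operation:
  add 184.32.0.0/12 -> H0 at depth 12
  add 184.39.176.0/20 -> H2 at depth 20
  lookup 185.183.83.104: bits 1011100 walk d0:-→d1:-→d2:-→d3:-→d4:-→d5:-→d6:-→d7:- -> no-route
  - 184.32.0.0/12 clear@12
  add 194.55.0.0/16 -> H2 at depth 16
  lookup 194.55.5.18: bits 1100001000110111 walk d0:-→d1:-→d2:-→d3:-→d4:-→d5:-→d6:-→d7:-→d8:-→d9:-→d10:-→d11:-→d12:-→d13:-→d14:-→d15:-→d16:H2 -> H2
  lookup 194.55.0.1: bits 1100001000110111 walk d0:-→d1:-→d2:-→d3:-→d4:-→d5:-→d6:-→d7:-→d8:-→d9:-→d10:-→d11:-→d12:-→d13:-→d14:-→d15:-→d16:H2 -> H2
  add 184.32.0.0/11 -> H2 at depth 11
  lookup 189.94.98.235: bits 10111 walk d0:-→d1:-→d2:-→d3:-→d4:-→d5:- -> no-route
  add 0.0.0.0/0 -> H0 at depth 0
  lookup 184.32.38.209: bits 1011100000100 walk d0:H0→d1:-→d2:-→d3:-→d4:-→d5:-→d6:-→d7:-→d8:-→d9:-→d10:-→d11:H2→d12:-→d13:- -> H2
  add 121.197.72.224/28 -> H1 at depth 28
  lookup 121.197.72.225: bits 0111100111000101010010001110 walk d0:H0→d1:-→d2:-→d3:-→d4:-→d5:-→d6:-→d7:-→d8:-→d9:-→d10:-→d11:-→d12:-→d13:-→d14:-→d15:-→d16:-→d17:-→d18:-→d19:-→d20:-→d21:-→d22:-→d23:-→d24:-→d25:-→d26:-→d27:-→d28:H1 -> H1
  lookup 194.55.1.244: bits 1100001000110111 walk d0:H0→d1:-→d2:-→d3:-→d4:-→d5:-→d6:-→d7:-→d8:-→d9:-→d10:-→d11:-→d12:-→d13:-→d14:-→d15:-→d16:H2 -> H2
  lookup 184.39.187.6: bits 10111000001001111011 walk d0:H0→d1:-→d2:-→d3:-→d4:-→d5:-→d6:-→d7:-→d8:-→d9:-→d10:-→d11:H2→d12:-→d13:-→d14:-→d15:-→d16:-→d17:-→d18:-→d19:-→d20:H2 -> H2
  lookup 184.33.132.174: bits 1011100000100 walk d0:H0→d1:-→d2:-→d3:-→d4:-→d5:-→d6:-→d7:-→d8:-→d9:-→d10:-→d11:H2→d12:-→d13:- -> H2
  lookup 126.151.245.106: bits 01111 walk d0:H0→d1:-→d2:-→d3:-→d4:-→d5:- -> H0
  add 184.39.186.200/32 -> H2 at depth 32
  add 194.55.46.0/23 -> H1 at depth 23
  lookup 121.197.72.224: bits 0111100111000101010010001110 walk d0:H0→d1:-→d2:-→d3:-→d4:-→d5:-→d6:-→d7:-→d8:-→d9:-→d10:-→d11:-→d12:-→d13:-→d14:-→d15:-→d16:-→d17:-→d18:-→d19:-→d20:-→d21:-→d22:-→d23:-→d24:-→d25:-→d26:-→d27:-→d28:H1 -> H1
  lookup 194.55.223.220: bits 1100001000110111 walk d0:H0→d1:-→d2:-→d3:-→d4:-→d5:-→d6:-→d7:-→d8:-→d9:-→d10:-→d11:-→d12:-→d13:-→d14:-→d15:-→d16:H2 -> H2
  add 194.55.47.0/24 -> H0 at depth 24
  add 194.55.47.0/24 -> H2 at depth 24
  - 194.55.46.0/23 clear@23
  add 121.197.72.224/28 -> H0 at depth 28
  lookup 184.39.177.50: bits 10111000001001111011 walk d0:H0→d1:-→d2:-→d3:-→d4:-→d5:-→d6:-→d7:-→d8:-→d9:-→d10:-→d11:H2→d12:-→d13:-→d14:-→d15:-→d16:-→d17:-→d18:-→d19:-→d20:H2 -> H2
  - 184.39.186.200/32 clear@32
  add 184.39.176.0/20 -> H2 at depth 20
  add 96.0.0.0/3 -> H0 at depth 3
  add 194.0.0.0/8 -> H2 at depth 8
  add 194.55.47.0/24 -> H2 at depth 24
  lookup 194.0.12.88: bits 1100001000 walk d0:H0→d1:-→d2:-→d3:-→d4:-→d5:-→d6:-→d7:-→d8:H2→d9:-→d10:- -> H2
  - 194.0.0.0/8 clear@8
  add 0.0.0.0/0 -> H2 at depth 0
  - 0.0.0.0/0 clear@0

== LOOKUPS ==
["no-route","H2","H2","no-route","H2","H1","H2","H2","H2","H0","H1","H2","H2","H2"]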